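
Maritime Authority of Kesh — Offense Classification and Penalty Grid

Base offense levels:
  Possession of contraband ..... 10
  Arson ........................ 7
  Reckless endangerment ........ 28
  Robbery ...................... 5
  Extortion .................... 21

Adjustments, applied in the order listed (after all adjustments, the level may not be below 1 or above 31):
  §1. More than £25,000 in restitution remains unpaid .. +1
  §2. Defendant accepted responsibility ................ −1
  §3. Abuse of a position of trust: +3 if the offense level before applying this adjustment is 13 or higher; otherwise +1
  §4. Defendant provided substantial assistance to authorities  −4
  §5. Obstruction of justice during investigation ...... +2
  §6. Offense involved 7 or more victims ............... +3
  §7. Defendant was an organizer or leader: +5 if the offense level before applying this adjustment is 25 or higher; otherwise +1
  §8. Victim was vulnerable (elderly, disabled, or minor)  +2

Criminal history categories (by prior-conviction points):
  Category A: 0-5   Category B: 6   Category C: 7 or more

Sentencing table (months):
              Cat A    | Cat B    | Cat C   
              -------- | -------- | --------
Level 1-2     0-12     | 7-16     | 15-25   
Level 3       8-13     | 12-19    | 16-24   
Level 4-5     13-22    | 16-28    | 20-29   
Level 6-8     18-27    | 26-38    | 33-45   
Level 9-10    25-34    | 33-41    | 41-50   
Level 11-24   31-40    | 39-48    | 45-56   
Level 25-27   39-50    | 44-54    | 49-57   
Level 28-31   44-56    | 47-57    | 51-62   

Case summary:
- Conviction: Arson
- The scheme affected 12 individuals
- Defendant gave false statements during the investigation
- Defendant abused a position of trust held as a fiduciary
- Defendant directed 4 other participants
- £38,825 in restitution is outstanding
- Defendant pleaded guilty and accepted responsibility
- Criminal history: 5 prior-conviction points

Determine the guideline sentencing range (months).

31-40 months

Base offense level for arson: 7.
§1 applies: 7 + 1 = 8.
§2 applies: 8 − 1 = 7.
§3 applies (level before this adjustment is 7 < 13, so +1): 7 + 1 = 8.
§5 applies: 8 + 2 = 10.
§6 applies: 10 + 3 = 13.
§7 applies (level before this adjustment is 13 < 25, so +1): 13 + 1 = 14.
§8 does not apply.
Final offense level: 14.
Criminal history: 5 prior points → Category A (0-5).
Level 14 falls in the 11-24 band.
Grid: Level 11-24 × Category A = 31-40 months.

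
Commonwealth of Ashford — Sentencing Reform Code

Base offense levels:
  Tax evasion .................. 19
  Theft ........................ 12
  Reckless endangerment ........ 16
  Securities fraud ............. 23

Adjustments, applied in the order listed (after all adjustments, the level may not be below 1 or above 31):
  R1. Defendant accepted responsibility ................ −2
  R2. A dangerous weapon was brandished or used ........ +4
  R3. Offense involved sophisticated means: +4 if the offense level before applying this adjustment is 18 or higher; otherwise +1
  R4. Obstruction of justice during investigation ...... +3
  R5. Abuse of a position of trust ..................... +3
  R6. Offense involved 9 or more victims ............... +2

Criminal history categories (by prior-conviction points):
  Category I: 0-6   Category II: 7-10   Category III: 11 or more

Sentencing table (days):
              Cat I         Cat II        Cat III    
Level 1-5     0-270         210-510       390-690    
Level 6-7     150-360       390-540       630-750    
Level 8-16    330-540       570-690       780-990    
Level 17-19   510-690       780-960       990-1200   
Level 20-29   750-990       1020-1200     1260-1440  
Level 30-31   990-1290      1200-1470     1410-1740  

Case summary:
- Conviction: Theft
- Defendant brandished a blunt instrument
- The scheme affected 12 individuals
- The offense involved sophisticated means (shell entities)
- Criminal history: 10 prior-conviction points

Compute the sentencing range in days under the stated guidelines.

780-960 days

Base offense level for theft: 12.
R2 applies: 12 + 4 = 16.
R3 applies (level before this adjustment is 16 < 18, so +1): 16 + 1 = 17.
R6 applies: 17 + 2 = 19.
Final offense level: 19.
Criminal history: 10 prior points → Category II (7-10).
Level 19 falls in the 17-19 band.
Grid: Level 17-19 × Category II = 780-960 days.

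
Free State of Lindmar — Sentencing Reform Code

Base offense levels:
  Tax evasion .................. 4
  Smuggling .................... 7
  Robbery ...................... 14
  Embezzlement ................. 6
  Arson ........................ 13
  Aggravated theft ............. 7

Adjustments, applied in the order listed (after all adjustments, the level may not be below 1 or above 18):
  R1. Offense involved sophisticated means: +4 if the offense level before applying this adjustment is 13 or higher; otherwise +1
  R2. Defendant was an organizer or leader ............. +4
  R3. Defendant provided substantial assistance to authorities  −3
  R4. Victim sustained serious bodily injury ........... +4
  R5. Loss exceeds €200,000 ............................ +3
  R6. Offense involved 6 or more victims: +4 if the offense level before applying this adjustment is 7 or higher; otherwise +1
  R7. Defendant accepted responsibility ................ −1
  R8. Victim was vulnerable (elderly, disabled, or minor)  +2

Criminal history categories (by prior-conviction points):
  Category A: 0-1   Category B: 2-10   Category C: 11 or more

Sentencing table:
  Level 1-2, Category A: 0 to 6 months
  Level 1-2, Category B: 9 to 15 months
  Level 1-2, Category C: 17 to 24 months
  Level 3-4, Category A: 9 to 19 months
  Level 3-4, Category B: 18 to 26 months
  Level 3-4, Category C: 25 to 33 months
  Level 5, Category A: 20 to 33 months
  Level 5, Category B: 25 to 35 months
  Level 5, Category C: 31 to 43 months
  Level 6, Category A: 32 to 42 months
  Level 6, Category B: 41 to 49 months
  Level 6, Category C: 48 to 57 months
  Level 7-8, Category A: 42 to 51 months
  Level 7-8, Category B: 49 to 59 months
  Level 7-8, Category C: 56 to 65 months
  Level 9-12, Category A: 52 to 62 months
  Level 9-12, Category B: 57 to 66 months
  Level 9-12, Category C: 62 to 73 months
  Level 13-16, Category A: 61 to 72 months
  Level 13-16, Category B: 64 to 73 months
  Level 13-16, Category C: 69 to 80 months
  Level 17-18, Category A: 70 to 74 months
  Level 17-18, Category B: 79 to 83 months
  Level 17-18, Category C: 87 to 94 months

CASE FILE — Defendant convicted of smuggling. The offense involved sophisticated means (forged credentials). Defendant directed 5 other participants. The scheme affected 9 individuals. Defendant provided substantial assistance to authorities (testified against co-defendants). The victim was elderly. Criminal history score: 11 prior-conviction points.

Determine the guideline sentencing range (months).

Base offense level for smuggling: 7.
R1 applies (level before this adjustment is 7 < 13, so +1): 7 + 1 = 8.
R2 applies: 8 + 4 = 12.
R3 applies: 12 − 3 = 9.
R4 does not apply.
R6 applies (level before this adjustment is 9 ≥ 7, so +4): 9 + 4 = 13.
R7 does not apply.
R8 applies: 13 + 2 = 15.
Final offense level: 15.
Criminal history: 11 prior points → Category C (11+).
Level 15 falls in the 13-16 band.
Grid: Level 13-16 × Category C = 69-80 months.

69-80 months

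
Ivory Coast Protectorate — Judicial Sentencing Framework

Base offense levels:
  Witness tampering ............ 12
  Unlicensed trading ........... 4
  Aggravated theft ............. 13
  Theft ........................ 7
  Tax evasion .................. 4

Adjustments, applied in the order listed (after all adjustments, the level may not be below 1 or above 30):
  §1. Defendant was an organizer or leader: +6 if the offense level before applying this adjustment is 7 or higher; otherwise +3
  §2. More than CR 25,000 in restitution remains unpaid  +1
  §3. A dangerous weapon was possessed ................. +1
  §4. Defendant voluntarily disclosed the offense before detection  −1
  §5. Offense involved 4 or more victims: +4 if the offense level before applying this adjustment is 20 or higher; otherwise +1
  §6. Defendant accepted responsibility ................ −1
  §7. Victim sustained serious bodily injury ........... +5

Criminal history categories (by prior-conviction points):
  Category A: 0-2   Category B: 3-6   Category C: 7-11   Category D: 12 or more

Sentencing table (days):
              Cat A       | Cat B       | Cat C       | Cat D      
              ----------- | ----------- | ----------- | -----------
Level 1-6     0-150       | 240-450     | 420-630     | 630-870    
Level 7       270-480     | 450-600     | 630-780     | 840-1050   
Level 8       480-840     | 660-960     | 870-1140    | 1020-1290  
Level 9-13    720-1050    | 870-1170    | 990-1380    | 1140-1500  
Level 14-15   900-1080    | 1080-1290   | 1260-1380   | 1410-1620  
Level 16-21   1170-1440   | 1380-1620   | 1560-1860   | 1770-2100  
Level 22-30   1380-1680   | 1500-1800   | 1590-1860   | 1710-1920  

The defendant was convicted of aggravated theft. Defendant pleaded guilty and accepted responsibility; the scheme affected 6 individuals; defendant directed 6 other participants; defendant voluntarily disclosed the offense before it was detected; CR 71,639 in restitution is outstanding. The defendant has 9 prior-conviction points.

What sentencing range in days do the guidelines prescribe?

Base offense level for aggravated theft: 13.
§1 applies (level before this adjustment is 13 ≥ 7, so +6): 13 + 6 = 19.
§2 applies: 19 + 1 = 20.
§3 does not apply.
§4 applies: 20 − 1 = 19.
§5 applies (level before this adjustment is 19 < 20, so +1): 19 + 1 = 20.
§6 applies: 20 − 1 = 19.
Final offense level: 19.
Criminal history: 9 prior points → Category C (7-11).
Level 19 falls in the 16-21 band.
Grid: Level 16-21 × Category C = 1560-1860 days.

1560-1860 days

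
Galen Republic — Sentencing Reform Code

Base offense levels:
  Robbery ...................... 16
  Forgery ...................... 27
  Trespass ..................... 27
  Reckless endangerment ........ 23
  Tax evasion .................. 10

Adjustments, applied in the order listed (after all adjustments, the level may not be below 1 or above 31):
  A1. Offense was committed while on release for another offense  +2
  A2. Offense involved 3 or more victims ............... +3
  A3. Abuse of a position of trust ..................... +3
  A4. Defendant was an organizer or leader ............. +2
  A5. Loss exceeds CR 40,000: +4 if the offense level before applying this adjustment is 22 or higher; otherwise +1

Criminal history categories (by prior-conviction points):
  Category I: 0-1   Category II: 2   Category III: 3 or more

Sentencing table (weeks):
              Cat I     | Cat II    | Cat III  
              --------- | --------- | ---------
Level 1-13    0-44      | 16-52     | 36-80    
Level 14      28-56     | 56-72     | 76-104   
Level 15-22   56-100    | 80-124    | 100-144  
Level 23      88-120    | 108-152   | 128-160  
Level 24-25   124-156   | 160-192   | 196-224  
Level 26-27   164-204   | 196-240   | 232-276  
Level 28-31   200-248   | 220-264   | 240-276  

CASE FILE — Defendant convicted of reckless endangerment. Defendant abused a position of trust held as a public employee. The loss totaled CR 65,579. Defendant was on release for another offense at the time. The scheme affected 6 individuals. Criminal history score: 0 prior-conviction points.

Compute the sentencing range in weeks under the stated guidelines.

200-248 weeks

Base offense level for reckless endangerment: 23.
A1 applies: 23 + 2 = 25.
A2 applies: 25 + 3 = 28.
A3 applies: 28 + 3 = 31.
A5 applies (level before this adjustment is 31 ≥ 22, so +4): 31 + 4 = 35.
Level 35 exceeds the maximum of 31; capped at 31.
Final offense level: 31.
Criminal history: 0 prior points → Category I (0-1).
Level 31 falls in the 28-31 band.
Grid: Level 28-31 × Category I = 200-248 weeks.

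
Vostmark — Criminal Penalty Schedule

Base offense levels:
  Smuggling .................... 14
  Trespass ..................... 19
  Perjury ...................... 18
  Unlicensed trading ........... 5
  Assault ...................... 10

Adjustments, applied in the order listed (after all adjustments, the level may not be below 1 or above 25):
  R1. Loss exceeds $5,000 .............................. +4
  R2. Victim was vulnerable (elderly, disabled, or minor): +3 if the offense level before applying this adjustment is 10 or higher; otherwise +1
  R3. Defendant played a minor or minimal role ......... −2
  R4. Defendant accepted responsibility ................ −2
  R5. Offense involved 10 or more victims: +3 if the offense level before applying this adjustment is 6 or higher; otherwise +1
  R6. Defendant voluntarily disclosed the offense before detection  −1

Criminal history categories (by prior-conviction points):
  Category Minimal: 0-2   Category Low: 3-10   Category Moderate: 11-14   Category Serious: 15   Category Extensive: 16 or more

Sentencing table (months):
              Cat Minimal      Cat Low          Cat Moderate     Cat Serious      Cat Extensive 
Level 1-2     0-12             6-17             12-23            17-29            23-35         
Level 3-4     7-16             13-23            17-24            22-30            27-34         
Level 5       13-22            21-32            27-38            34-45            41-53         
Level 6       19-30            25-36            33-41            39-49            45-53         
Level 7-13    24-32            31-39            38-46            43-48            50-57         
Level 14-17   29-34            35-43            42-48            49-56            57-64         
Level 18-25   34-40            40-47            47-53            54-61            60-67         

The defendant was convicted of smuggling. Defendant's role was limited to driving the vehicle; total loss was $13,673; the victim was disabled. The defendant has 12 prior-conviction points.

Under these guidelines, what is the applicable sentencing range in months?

47-53 months

Base offense level for smuggling: 14.
R1 applies: 14 + 4 = 18.
R2 applies (level before this adjustment is 18 ≥ 10, so +3): 18 + 3 = 21.
R3 applies: 21 − 2 = 19.
R4 does not apply.
R5 does not apply.
R6 does not apply.
Final offense level: 19.
Criminal history: 12 prior points → Category Moderate (11-14).
Level 19 falls in the 18-25 band.
Grid: Level 18-25 × Category Moderate = 47-53 months.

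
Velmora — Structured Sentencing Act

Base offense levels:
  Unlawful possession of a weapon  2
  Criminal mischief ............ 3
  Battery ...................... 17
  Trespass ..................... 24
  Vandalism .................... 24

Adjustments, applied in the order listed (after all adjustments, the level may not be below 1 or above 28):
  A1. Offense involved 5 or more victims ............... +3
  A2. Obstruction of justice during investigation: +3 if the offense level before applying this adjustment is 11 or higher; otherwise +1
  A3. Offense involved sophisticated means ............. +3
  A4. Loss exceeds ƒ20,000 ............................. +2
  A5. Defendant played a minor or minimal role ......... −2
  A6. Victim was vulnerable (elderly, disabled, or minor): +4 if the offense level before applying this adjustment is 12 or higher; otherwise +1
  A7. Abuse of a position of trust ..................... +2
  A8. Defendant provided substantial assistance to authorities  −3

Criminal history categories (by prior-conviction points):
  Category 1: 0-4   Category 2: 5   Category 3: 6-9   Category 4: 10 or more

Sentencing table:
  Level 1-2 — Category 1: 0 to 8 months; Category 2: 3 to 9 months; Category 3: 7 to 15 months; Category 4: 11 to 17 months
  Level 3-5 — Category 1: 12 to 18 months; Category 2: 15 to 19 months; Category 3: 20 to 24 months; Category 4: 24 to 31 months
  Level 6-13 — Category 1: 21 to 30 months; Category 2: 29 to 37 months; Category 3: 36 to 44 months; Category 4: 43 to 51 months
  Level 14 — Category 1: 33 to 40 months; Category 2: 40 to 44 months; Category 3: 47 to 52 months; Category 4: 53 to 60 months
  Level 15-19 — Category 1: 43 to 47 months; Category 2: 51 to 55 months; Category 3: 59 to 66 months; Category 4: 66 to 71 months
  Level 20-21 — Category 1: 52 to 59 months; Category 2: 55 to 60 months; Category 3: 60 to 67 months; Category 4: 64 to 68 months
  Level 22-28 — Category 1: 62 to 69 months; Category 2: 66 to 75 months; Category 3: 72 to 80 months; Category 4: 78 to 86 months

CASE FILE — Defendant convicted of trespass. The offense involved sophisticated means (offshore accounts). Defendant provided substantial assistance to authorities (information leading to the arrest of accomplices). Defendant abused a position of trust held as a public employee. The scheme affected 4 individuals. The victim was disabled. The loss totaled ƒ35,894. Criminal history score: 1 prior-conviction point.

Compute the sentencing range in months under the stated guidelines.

Base offense level for trespass: 24.
A1 does not apply.
A2 does not apply.
A3 applies: 24 + 3 = 27.
A4 applies: 27 + 2 = 29.
A5 does not apply.
A6 applies (level before this adjustment is 29 ≥ 12, so +4): 29 + 4 = 33.
A7 applies: 33 + 2 = 35.
A8 applies: 35 − 3 = 32.
Level 32 exceeds the maximum of 28; capped at 28.
Final offense level: 28.
Criminal history: 1 prior point → Category 1 (0-4).
Level 28 falls in the 22-28 band.
Grid: Level 22-28 × Category 1 = 62-69 months.

62-69 months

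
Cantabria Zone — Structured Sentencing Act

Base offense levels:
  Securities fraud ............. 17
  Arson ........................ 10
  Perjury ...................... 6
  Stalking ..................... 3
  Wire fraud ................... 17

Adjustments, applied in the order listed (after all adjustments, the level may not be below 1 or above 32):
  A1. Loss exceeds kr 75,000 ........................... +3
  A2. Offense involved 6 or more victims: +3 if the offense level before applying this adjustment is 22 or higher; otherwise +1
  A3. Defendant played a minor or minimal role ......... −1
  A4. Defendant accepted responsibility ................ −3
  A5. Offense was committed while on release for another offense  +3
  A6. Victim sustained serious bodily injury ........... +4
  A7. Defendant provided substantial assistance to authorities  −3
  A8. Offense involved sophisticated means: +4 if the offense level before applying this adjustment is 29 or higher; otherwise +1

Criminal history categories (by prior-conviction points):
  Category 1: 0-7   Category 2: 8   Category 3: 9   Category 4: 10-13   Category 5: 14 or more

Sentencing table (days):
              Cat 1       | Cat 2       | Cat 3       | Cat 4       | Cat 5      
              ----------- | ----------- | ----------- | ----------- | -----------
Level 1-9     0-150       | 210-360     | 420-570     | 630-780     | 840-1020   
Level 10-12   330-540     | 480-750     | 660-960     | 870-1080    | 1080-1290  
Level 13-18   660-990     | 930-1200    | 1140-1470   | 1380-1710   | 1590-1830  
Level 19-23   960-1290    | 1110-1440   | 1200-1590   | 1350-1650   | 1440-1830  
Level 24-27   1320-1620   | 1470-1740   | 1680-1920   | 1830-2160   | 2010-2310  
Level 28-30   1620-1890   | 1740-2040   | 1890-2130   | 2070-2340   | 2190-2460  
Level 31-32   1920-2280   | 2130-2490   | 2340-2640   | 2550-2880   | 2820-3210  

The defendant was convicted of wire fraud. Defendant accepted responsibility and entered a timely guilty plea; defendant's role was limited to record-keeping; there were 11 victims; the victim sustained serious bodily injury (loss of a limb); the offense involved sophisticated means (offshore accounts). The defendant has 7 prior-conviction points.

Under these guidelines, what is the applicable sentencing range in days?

960-1290 days

Base offense level for wire fraud: 17.
A2 applies (level before this adjustment is 17 < 22, so +1): 17 + 1 = 18.
A3 applies: 18 − 1 = 17.
A4 applies: 17 − 3 = 14.
A6 applies: 14 + 4 = 18.
A8 applies (level before this adjustment is 18 < 29, so +1): 18 + 1 = 19.
Final offense level: 19.
Criminal history: 7 prior points → Category 1 (0-7).
Level 19 falls in the 19-23 band.
Grid: Level 19-23 × Category 1 = 960-1290 days.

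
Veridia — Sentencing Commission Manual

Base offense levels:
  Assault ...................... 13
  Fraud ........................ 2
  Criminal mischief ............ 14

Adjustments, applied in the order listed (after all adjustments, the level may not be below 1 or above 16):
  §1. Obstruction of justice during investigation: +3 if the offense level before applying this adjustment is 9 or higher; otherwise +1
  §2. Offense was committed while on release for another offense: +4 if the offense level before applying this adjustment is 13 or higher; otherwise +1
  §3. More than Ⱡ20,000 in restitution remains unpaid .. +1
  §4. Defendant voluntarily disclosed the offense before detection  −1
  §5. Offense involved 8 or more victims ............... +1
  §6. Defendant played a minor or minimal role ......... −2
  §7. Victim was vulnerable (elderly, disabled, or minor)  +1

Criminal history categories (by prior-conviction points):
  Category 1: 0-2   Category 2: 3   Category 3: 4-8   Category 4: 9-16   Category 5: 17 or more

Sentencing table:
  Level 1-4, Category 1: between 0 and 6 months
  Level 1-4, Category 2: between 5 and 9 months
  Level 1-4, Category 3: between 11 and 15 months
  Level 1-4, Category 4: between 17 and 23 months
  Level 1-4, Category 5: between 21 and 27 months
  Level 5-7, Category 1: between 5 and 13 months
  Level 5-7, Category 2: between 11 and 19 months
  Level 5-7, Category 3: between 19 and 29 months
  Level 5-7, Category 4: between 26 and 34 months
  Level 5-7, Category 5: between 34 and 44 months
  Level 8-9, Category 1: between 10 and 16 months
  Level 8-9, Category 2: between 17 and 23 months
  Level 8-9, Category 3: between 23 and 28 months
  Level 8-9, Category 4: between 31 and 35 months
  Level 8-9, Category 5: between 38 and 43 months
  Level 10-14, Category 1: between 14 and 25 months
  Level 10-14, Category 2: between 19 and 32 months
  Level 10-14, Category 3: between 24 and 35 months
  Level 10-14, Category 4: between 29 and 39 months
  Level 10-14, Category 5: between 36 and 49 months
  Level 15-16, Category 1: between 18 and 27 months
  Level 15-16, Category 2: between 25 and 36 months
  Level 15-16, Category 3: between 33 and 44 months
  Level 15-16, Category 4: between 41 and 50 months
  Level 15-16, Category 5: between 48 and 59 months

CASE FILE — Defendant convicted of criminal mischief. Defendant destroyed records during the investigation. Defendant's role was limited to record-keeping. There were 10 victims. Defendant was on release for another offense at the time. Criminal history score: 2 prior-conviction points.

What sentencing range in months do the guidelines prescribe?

Base offense level for criminal mischief: 14.
§1 applies (level before this adjustment is 14 ≥ 9, so +3): 14 + 3 = 17.
§2 applies (level before this adjustment is 17 ≥ 13, so +4): 17 + 4 = 21.
§3 does not apply.
§4 does not apply.
§5 applies: 21 + 1 = 22.
§6 applies: 22 − 2 = 20.
§7 does not apply.
Level 20 exceeds the maximum of 16; capped at 16.
Final offense level: 16.
Criminal history: 2 prior points → Category 1 (0-2).
Level 16 falls in the 15-16 band.
Grid: Level 15-16 × Category 1 = 18-27 months.

18-27 months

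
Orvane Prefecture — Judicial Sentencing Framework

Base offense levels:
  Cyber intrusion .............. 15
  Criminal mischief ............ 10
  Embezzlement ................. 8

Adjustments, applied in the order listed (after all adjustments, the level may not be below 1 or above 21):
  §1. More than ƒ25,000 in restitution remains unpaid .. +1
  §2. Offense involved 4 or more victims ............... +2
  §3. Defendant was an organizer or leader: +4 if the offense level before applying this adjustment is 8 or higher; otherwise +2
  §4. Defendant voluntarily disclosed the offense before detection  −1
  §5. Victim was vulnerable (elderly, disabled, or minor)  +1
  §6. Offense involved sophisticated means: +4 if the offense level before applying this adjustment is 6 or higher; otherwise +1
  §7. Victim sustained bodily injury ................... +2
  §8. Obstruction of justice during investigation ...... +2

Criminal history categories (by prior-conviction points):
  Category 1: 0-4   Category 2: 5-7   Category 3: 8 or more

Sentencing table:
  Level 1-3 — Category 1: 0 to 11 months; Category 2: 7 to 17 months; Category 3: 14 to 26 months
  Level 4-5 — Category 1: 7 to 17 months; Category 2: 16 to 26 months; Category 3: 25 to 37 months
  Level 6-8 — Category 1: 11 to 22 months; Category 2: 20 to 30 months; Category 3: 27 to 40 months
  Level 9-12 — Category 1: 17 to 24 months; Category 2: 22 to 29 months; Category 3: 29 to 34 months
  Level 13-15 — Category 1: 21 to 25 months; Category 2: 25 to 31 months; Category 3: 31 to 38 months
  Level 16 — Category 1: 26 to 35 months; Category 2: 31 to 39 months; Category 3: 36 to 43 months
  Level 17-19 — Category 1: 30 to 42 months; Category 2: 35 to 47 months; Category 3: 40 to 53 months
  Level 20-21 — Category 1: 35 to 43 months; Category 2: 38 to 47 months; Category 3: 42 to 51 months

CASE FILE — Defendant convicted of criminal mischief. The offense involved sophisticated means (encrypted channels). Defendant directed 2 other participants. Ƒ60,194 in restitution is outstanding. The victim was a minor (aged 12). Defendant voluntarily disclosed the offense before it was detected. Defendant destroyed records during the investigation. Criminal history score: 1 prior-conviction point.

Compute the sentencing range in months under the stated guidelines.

35-43 months

Base offense level for criminal mischief: 10.
§1 applies: 10 + 1 = 11.
§3 applies (level before this adjustment is 11 ≥ 8, so +4): 11 + 4 = 15.
§4 applies: 15 − 1 = 14.
§5 applies: 14 + 1 = 15.
§6 applies (level before this adjustment is 15 ≥ 6, so +4): 15 + 4 = 19.
§8 applies: 19 + 2 = 21.
Final offense level: 21.
Criminal history: 1 prior point → Category 1 (0-4).
Level 21 falls in the 20-21 band.
Grid: Level 20-21 × Category 1 = 35-43 months.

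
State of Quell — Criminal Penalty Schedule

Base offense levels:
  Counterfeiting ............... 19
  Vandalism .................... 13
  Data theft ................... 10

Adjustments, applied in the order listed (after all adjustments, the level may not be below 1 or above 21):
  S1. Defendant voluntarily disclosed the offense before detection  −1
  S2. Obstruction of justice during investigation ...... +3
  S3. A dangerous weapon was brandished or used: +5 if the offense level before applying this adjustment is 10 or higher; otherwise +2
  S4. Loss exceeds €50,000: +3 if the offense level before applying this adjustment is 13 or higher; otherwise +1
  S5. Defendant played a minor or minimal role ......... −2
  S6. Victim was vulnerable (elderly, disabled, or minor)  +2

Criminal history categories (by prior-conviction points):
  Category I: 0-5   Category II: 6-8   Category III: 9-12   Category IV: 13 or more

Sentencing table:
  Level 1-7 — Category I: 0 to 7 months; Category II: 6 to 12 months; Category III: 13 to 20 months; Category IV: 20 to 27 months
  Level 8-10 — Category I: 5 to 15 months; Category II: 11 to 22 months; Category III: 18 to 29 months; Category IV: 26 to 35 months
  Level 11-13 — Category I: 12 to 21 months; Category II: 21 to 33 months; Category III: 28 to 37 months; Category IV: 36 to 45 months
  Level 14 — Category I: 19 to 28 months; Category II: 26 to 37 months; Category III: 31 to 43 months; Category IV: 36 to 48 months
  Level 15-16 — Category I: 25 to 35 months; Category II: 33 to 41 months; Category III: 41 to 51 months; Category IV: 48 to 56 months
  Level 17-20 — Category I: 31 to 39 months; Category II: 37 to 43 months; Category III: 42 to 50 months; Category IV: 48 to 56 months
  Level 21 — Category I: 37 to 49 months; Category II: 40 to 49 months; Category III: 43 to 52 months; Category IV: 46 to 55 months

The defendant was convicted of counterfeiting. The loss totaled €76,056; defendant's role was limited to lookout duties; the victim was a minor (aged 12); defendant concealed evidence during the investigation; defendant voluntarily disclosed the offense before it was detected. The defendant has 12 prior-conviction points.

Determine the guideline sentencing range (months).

Base offense level for counterfeiting: 19.
S1 applies: 19 − 1 = 18.
S2 applies: 18 + 3 = 21.
S3 does not apply.
S4 applies (level before this adjustment is 21 ≥ 13, so +3): 21 + 3 = 24.
S5 applies: 24 − 2 = 22.
S6 applies: 22 + 2 = 24.
Level 24 exceeds the maximum of 21; capped at 21.
Final offense level: 21.
Criminal history: 12 prior points → Category III (9-12).
Level 21 falls in the 21 band.
Grid: Level 21 × Category III = 43-52 months.

43-52 months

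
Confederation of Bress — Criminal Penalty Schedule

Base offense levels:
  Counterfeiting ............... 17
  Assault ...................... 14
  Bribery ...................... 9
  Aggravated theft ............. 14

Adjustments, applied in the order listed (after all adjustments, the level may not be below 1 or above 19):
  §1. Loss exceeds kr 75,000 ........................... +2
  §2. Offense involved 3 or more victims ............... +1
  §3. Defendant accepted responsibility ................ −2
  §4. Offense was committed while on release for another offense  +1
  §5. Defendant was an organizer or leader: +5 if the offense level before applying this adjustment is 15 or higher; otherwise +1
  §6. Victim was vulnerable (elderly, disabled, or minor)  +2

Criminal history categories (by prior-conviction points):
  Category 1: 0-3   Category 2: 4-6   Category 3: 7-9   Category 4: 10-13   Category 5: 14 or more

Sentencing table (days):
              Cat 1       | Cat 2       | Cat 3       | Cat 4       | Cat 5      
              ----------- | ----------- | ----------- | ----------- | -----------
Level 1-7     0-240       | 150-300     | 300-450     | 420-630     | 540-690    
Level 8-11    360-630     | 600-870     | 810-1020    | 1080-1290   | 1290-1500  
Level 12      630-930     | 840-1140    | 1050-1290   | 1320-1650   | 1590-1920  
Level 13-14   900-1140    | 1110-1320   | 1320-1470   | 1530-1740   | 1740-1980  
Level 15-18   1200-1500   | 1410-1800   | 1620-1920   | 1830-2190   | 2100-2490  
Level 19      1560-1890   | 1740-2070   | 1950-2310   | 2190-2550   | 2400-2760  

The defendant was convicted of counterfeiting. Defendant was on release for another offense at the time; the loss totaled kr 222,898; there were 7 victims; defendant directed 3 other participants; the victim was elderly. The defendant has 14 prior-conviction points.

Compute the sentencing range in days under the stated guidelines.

Base offense level for counterfeiting: 17.
§1 applies: 17 + 2 = 19.
§2 applies: 19 + 1 = 20.
§4 applies: 20 + 1 = 21.
§5 applies (level before this adjustment is 21 ≥ 15, so +5): 21 + 5 = 26.
§6 applies: 26 + 2 = 28.
Level 28 exceeds the maximum of 19; capped at 19.
Final offense level: 19.
Criminal history: 14 prior points → Category 5 (14+).
Level 19 falls in the 19 band.
Grid: Level 19 × Category 5 = 2400-2760 days.

2400-2760 days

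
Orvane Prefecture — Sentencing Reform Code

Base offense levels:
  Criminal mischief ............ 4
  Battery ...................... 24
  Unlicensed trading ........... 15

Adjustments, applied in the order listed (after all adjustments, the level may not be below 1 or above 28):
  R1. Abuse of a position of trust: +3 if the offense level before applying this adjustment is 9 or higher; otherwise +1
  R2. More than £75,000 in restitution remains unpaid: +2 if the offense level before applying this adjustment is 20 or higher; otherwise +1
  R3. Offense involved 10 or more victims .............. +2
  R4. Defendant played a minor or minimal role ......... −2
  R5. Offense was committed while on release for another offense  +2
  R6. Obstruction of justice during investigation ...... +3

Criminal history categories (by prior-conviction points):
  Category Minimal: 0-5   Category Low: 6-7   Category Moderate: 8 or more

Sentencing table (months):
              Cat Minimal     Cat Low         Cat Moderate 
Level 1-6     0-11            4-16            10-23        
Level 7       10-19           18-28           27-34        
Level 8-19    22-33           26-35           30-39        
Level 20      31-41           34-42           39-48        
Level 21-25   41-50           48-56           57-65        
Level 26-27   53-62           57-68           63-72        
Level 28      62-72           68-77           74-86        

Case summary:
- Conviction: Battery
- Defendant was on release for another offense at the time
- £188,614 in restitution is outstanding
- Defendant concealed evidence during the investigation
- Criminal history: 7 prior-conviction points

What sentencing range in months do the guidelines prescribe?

Base offense level for battery: 24.
R1 does not apply.
R2 applies (level before this adjustment is 24 ≥ 20, so +2): 24 + 2 = 26.
R4 does not apply.
R5 applies: 26 + 2 = 28.
R6 applies: 28 + 3 = 31.
Level 31 exceeds the maximum of 28; capped at 28.
Final offense level: 28.
Criminal history: 7 prior points → Category Low (6-7).
Level 28 falls in the 28 band.
Grid: Level 28 × Category Low = 68-77 months.

68-77 months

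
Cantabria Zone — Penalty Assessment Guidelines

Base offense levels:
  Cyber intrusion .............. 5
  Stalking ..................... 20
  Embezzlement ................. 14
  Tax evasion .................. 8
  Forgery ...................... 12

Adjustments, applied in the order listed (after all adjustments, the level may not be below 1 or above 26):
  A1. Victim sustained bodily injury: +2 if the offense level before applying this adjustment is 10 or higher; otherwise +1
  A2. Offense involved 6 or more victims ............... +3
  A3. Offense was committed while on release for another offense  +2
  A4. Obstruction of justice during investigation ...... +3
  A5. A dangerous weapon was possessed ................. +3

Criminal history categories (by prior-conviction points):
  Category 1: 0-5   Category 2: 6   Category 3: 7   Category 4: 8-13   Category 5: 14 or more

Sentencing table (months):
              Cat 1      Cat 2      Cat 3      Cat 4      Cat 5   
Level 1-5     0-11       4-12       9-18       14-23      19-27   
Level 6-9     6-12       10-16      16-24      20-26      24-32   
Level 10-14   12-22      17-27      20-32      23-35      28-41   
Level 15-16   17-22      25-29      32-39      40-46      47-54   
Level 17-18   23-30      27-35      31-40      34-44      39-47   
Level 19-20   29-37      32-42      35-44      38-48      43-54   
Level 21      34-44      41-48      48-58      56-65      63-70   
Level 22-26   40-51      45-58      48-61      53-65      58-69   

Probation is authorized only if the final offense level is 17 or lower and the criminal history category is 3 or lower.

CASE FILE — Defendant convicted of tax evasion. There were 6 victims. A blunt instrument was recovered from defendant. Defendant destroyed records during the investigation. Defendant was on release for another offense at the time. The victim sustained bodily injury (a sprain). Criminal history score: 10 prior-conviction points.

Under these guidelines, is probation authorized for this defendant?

Base offense level for tax evasion: 8.
A1 applies (level before this adjustment is 8 < 10, so +1): 8 + 1 = 9.
A2 applies: 9 + 3 = 12.
A3 applies: 12 + 2 = 14.
A4 applies: 14 + 3 = 17.
A5 applies: 17 + 3 = 20.
Final offense level: 20.
Criminal history: 10 prior points → Category 4 (8-13).
Level 20 falls in the 19-20 band.
Grid: Level 19-20 × Category 4 = 38-48 months.
Probation check: level 20 > 17 and category 4 > 3 → not eligible.

No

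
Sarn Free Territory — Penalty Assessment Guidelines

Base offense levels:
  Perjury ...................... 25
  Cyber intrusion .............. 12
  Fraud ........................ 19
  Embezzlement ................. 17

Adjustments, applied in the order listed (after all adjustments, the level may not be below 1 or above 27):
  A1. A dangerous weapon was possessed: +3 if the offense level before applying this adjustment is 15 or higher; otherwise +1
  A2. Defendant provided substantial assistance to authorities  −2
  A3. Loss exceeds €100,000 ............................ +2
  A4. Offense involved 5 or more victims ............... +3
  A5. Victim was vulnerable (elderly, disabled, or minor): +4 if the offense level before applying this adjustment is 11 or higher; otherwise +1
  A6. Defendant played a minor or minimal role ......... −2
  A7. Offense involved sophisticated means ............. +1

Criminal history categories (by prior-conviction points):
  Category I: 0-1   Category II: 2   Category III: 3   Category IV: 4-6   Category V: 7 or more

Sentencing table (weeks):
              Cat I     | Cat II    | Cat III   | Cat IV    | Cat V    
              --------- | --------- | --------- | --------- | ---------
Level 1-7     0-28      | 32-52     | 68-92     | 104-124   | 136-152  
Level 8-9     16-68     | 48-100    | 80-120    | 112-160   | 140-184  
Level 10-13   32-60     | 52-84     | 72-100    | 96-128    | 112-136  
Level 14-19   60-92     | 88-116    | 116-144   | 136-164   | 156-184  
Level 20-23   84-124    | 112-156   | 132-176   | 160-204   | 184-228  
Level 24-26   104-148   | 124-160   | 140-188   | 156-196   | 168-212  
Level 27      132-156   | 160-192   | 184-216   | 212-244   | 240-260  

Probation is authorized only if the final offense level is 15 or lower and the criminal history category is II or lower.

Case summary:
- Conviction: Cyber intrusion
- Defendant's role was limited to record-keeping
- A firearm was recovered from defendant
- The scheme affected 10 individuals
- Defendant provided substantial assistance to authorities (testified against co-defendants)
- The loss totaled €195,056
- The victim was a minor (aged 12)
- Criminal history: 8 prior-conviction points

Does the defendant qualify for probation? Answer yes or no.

Base offense level for cyber intrusion: 12.
A1 applies (level before this adjustment is 12 < 15, so +1): 12 + 1 = 13.
A2 applies: 13 − 2 = 11.
A3 applies: 11 + 2 = 13.
A4 applies: 13 + 3 = 16.
A5 applies (level before this adjustment is 16 ≥ 11, so +4): 16 + 4 = 20.
A6 applies: 20 − 2 = 18.
A7 does not apply.
Final offense level: 18.
Criminal history: 8 prior points → Category V (7+).
Level 18 falls in the 14-19 band.
Grid: Level 14-19 × Category V = 156-184 weeks.
Probation check: level 18 > 15 and category V > II → not eligible.

No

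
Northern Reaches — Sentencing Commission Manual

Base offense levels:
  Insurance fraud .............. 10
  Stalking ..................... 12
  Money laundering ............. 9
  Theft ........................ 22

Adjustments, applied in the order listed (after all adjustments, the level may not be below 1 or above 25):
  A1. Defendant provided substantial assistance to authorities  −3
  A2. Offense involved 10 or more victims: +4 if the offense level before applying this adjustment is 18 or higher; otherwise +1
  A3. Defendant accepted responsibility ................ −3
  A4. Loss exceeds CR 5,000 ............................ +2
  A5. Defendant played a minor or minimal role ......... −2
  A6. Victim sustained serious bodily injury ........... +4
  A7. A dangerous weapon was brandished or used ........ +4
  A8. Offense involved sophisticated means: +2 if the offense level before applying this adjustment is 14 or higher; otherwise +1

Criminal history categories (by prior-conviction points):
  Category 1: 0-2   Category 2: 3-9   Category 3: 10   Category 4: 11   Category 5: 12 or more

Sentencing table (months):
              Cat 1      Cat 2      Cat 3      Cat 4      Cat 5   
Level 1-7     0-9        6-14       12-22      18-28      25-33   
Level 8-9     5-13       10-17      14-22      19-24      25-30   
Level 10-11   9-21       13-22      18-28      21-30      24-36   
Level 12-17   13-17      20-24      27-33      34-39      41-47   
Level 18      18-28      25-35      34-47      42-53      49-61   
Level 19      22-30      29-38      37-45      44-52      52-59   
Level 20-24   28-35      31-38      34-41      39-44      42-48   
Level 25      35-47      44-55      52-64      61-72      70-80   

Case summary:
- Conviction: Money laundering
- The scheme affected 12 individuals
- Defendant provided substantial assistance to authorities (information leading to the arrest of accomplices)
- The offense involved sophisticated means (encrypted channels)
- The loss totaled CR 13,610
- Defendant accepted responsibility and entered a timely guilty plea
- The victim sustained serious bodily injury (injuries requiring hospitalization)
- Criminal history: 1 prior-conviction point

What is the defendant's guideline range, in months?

9-21 months

Base offense level for money laundering: 9.
A1 applies: 9 − 3 = 6.
A2 applies (level before this adjustment is 6 < 18, so +1): 6 + 1 = 7.
A3 applies: 7 − 3 = 4.
A4 applies: 4 + 2 = 6.
A6 applies: 6 + 4 = 10.
A8 applies (level before this adjustment is 10 < 14, so +1): 10 + 1 = 11.
Final offense level: 11.
Criminal history: 1 prior point → Category 1 (0-2).
Level 11 falls in the 10-11 band.
Grid: Level 10-11 × Category 1 = 9-21 months.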